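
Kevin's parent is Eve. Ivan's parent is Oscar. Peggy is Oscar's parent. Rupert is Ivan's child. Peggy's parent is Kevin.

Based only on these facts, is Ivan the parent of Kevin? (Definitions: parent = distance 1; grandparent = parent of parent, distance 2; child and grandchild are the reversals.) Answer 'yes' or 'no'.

Reconstructing the parent chain from the given facts:
  Eve -> Kevin -> Peggy -> Oscar -> Ivan -> Rupert
(each arrow means 'parent of the next')
Positions in the chain (0 = top):
  position of Eve: 0
  position of Kevin: 1
  position of Peggy: 2
  position of Oscar: 3
  position of Ivan: 4
  position of Rupert: 5

Ivan is at position 4, Kevin is at position 1; signed distance (j - i) = -3.
'parent' requires j - i = 1. Actual distance is -3, so the relation does NOT hold.

Answer: no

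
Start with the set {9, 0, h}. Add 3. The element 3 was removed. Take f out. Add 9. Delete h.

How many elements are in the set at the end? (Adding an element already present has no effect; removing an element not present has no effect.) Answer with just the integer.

Tracking the set through each operation:
Start: {0, 9, h}
Event 1 (add 3): added. Set: {0, 3, 9, h}
Event 2 (remove 3): removed. Set: {0, 9, h}
Event 3 (remove f): not present, no change. Set: {0, 9, h}
Event 4 (add 9): already present, no change. Set: {0, 9, h}
Event 5 (remove h): removed. Set: {0, 9}

Final set: {0, 9} (size 2)

Answer: 2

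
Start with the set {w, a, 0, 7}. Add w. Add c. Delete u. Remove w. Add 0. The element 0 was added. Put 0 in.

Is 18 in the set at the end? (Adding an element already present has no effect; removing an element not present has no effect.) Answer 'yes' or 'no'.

Answer: no

Derivation:
Tracking the set through each operation:
Start: {0, 7, a, w}
Event 1 (add w): already present, no change. Set: {0, 7, a, w}
Event 2 (add c): added. Set: {0, 7, a, c, w}
Event 3 (remove u): not present, no change. Set: {0, 7, a, c, w}
Event 4 (remove w): removed. Set: {0, 7, a, c}
Event 5 (add 0): already present, no change. Set: {0, 7, a, c}
Event 6 (add 0): already present, no change. Set: {0, 7, a, c}
Event 7 (add 0): already present, no change. Set: {0, 7, a, c}

Final set: {0, 7, a, c} (size 4)
18 is NOT in the final set.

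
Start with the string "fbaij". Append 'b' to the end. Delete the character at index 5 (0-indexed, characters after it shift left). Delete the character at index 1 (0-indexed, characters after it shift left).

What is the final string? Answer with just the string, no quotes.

Applying each edit step by step:
Start: "fbaij"
Op 1 (append 'b'): "fbaij" -> "fbaijb"
Op 2 (delete idx 5 = 'b'): "fbaijb" -> "fbaij"
Op 3 (delete idx 1 = 'b'): "fbaij" -> "faij"

Answer: faij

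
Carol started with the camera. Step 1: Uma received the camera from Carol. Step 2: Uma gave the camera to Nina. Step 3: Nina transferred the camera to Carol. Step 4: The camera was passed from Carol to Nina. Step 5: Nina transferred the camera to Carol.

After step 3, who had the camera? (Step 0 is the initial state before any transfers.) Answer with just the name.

Answer: Carol

Derivation:
Tracking the camera holder through step 3:
After step 0 (start): Carol
After step 1: Uma
After step 2: Nina
After step 3: Carol

At step 3, the holder is Carol.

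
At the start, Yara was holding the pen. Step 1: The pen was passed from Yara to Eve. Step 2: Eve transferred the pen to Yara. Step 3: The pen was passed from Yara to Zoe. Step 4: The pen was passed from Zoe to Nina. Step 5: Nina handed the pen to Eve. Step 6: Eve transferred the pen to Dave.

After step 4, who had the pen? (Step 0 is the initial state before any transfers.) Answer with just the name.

Answer: Nina

Derivation:
Tracking the pen holder through step 4:
After step 0 (start): Yara
After step 1: Eve
After step 2: Yara
After step 3: Zoe
After step 4: Nina

At step 4, the holder is Nina.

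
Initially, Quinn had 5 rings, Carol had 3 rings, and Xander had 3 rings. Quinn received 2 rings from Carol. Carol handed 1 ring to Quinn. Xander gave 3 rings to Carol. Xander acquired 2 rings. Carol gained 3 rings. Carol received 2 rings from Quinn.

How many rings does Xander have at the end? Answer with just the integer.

Answer: 2

Derivation:
Tracking counts step by step:
Start: Quinn=5, Carol=3, Xander=3
Event 1 (Carol -> Quinn, 2): Carol: 3 -> 1, Quinn: 5 -> 7. State: Quinn=7, Carol=1, Xander=3
Event 2 (Carol -> Quinn, 1): Carol: 1 -> 0, Quinn: 7 -> 8. State: Quinn=8, Carol=0, Xander=3
Event 3 (Xander -> Carol, 3): Xander: 3 -> 0, Carol: 0 -> 3. State: Quinn=8, Carol=3, Xander=0
Event 4 (Xander +2): Xander: 0 -> 2. State: Quinn=8, Carol=3, Xander=2
Event 5 (Carol +3): Carol: 3 -> 6. State: Quinn=8, Carol=6, Xander=2
Event 6 (Quinn -> Carol, 2): Quinn: 8 -> 6, Carol: 6 -> 8. State: Quinn=6, Carol=8, Xander=2

Xander's final count: 2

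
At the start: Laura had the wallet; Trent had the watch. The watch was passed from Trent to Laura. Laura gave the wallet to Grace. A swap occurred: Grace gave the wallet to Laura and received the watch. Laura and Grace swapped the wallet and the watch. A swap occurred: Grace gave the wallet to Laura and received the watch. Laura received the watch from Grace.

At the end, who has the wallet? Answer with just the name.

Answer: Laura

Derivation:
Tracking all object holders:
Start: wallet:Laura, watch:Trent
Event 1 (give watch: Trent -> Laura). State: wallet:Laura, watch:Laura
Event 2 (give wallet: Laura -> Grace). State: wallet:Grace, watch:Laura
Event 3 (swap wallet<->watch: now wallet:Laura, watch:Grace). State: wallet:Laura, watch:Grace
Event 4 (swap wallet<->watch: now wallet:Grace, watch:Laura). State: wallet:Grace, watch:Laura
Event 5 (swap wallet<->watch: now wallet:Laura, watch:Grace). State: wallet:Laura, watch:Grace
Event 6 (give watch: Grace -> Laura). State: wallet:Laura, watch:Laura

Final state: wallet:Laura, watch:Laura
The wallet is held by Laura.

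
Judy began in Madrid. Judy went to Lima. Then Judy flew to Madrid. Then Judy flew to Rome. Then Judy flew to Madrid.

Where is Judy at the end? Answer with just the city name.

Answer: Madrid

Derivation:
Tracking Judy's location:
Start: Judy is in Madrid.
After move 1: Madrid -> Lima. Judy is in Lima.
After move 2: Lima -> Madrid. Judy is in Madrid.
After move 3: Madrid -> Rome. Judy is in Rome.
After move 4: Rome -> Madrid. Judy is in Madrid.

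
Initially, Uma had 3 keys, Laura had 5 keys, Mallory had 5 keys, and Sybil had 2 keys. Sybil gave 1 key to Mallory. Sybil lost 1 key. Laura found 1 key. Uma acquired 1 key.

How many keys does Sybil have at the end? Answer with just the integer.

Answer: 0

Derivation:
Tracking counts step by step:
Start: Uma=3, Laura=5, Mallory=5, Sybil=2
Event 1 (Sybil -> Mallory, 1): Sybil: 2 -> 1, Mallory: 5 -> 6. State: Uma=3, Laura=5, Mallory=6, Sybil=1
Event 2 (Sybil -1): Sybil: 1 -> 0. State: Uma=3, Laura=5, Mallory=6, Sybil=0
Event 3 (Laura +1): Laura: 5 -> 6. State: Uma=3, Laura=6, Mallory=6, Sybil=0
Event 4 (Uma +1): Uma: 3 -> 4. State: Uma=4, Laura=6, Mallory=6, Sybil=0

Sybil's final count: 0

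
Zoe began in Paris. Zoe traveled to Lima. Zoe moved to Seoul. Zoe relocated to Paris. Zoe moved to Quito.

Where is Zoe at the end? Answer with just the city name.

Tracking Zoe's location:
Start: Zoe is in Paris.
After move 1: Paris -> Lima. Zoe is in Lima.
After move 2: Lima -> Seoul. Zoe is in Seoul.
After move 3: Seoul -> Paris. Zoe is in Paris.
After move 4: Paris -> Quito. Zoe is in Quito.

Answer: Quito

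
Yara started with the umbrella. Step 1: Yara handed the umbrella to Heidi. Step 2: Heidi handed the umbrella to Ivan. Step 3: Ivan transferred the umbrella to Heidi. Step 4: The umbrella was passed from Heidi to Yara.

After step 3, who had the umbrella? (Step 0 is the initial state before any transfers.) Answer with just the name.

Tracking the umbrella holder through step 3:
After step 0 (start): Yara
After step 1: Heidi
After step 2: Ivan
After step 3: Heidi

At step 3, the holder is Heidi.

Answer: Heidi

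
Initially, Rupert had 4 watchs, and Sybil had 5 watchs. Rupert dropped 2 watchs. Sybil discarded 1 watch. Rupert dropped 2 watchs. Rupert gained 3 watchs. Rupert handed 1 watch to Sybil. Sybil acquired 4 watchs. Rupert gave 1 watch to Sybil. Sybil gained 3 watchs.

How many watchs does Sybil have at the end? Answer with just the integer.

Answer: 13

Derivation:
Tracking counts step by step:
Start: Rupert=4, Sybil=5
Event 1 (Rupert -2): Rupert: 4 -> 2. State: Rupert=2, Sybil=5
Event 2 (Sybil -1): Sybil: 5 -> 4. State: Rupert=2, Sybil=4
Event 3 (Rupert -2): Rupert: 2 -> 0. State: Rupert=0, Sybil=4
Event 4 (Rupert +3): Rupert: 0 -> 3. State: Rupert=3, Sybil=4
Event 5 (Rupert -> Sybil, 1): Rupert: 3 -> 2, Sybil: 4 -> 5. State: Rupert=2, Sybil=5
Event 6 (Sybil +4): Sybil: 5 -> 9. State: Rupert=2, Sybil=9
Event 7 (Rupert -> Sybil, 1): Rupert: 2 -> 1, Sybil: 9 -> 10. State: Rupert=1, Sybil=10
Event 8 (Sybil +3): Sybil: 10 -> 13. State: Rupert=1, Sybil=13

Sybil's final count: 13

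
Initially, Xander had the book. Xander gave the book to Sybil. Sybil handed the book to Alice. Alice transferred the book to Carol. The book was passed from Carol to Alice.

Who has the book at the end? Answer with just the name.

Answer: Alice

Derivation:
Tracking the book through each event:
Start: Xander has the book.
After event 1: Sybil has the book.
After event 2: Alice has the book.
After event 3: Carol has the book.
After event 4: Alice has the book.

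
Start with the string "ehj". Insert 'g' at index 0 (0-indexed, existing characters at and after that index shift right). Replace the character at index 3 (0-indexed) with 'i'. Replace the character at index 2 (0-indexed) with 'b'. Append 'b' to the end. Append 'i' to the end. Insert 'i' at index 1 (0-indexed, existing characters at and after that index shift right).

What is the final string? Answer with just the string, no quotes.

Answer: giebibi

Derivation:
Applying each edit step by step:
Start: "ehj"
Op 1 (insert 'g' at idx 0): "ehj" -> "gehj"
Op 2 (replace idx 3: 'j' -> 'i'): "gehj" -> "gehi"
Op 3 (replace idx 2: 'h' -> 'b'): "gehi" -> "gebi"
Op 4 (append 'b'): "gebi" -> "gebib"
Op 5 (append 'i'): "gebib" -> "gebibi"
Op 6 (insert 'i' at idx 1): "gebibi" -> "giebibi"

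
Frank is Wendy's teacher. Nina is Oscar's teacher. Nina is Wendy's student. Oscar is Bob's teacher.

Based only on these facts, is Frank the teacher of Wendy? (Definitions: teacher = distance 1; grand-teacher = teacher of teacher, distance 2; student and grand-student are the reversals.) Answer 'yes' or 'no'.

Answer: yes

Derivation:
Reconstructing the teacher chain from the given facts:
  Frank -> Wendy -> Nina -> Oscar -> Bob
(each arrow means 'teacher of the next')
Positions in the chain (0 = top):
  position of Frank: 0
  position of Wendy: 1
  position of Nina: 2
  position of Oscar: 3
  position of Bob: 4

Frank is at position 0, Wendy is at position 1; signed distance (j - i) = 1.
'teacher' requires j - i = 1. Actual distance is 1, so the relation HOLDS.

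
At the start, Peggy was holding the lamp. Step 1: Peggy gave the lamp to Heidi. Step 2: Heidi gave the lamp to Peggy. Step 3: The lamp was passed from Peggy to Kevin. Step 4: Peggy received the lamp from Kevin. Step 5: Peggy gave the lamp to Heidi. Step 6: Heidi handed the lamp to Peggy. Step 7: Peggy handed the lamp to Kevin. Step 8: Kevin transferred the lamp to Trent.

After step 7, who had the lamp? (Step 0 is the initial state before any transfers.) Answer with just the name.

Answer: Kevin

Derivation:
Tracking the lamp holder through step 7:
After step 0 (start): Peggy
After step 1: Heidi
After step 2: Peggy
After step 3: Kevin
After step 4: Peggy
After step 5: Heidi
After step 6: Peggy
After step 7: Kevin

At step 7, the holder is Kevin.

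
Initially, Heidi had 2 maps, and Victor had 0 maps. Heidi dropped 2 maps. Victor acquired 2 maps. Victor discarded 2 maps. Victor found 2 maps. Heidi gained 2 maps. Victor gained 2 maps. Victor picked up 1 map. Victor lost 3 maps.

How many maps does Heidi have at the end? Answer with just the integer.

Tracking counts step by step:
Start: Heidi=2, Victor=0
Event 1 (Heidi -2): Heidi: 2 -> 0. State: Heidi=0, Victor=0
Event 2 (Victor +2): Victor: 0 -> 2. State: Heidi=0, Victor=2
Event 3 (Victor -2): Victor: 2 -> 0. State: Heidi=0, Victor=0
Event 4 (Victor +2): Victor: 0 -> 2. State: Heidi=0, Victor=2
Event 5 (Heidi +2): Heidi: 0 -> 2. State: Heidi=2, Victor=2
Event 6 (Victor +2): Victor: 2 -> 4. State: Heidi=2, Victor=4
Event 7 (Victor +1): Victor: 4 -> 5. State: Heidi=2, Victor=5
Event 8 (Victor -3): Victor: 5 -> 2. State: Heidi=2, Victor=2

Heidi's final count: 2

Answer: 2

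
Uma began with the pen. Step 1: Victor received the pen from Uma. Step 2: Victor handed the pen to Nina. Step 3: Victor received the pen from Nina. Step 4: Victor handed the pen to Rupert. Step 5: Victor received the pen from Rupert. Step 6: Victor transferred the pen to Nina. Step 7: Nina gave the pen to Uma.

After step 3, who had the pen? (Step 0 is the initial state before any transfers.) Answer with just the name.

Tracking the pen holder through step 3:
After step 0 (start): Uma
After step 1: Victor
After step 2: Nina
After step 3: Victor

At step 3, the holder is Victor.

Answer: Victor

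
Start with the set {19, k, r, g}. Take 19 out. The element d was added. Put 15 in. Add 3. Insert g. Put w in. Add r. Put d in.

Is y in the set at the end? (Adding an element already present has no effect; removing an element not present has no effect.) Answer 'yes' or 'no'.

Tracking the set through each operation:
Start: {19, g, k, r}
Event 1 (remove 19): removed. Set: {g, k, r}
Event 2 (add d): added. Set: {d, g, k, r}
Event 3 (add 15): added. Set: {15, d, g, k, r}
Event 4 (add 3): added. Set: {15, 3, d, g, k, r}
Event 5 (add g): already present, no change. Set: {15, 3, d, g, k, r}
Event 6 (add w): added. Set: {15, 3, d, g, k, r, w}
Event 7 (add r): already present, no change. Set: {15, 3, d, g, k, r, w}
Event 8 (add d): already present, no change. Set: {15, 3, d, g, k, r, w}

Final set: {15, 3, d, g, k, r, w} (size 7)
y is NOT in the final set.

Answer: no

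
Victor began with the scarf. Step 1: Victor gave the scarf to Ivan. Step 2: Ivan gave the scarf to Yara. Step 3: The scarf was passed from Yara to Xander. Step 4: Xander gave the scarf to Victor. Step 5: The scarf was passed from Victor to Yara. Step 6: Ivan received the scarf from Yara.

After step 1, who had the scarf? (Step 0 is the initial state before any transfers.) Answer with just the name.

Tracking the scarf holder through step 1:
After step 0 (start): Victor
After step 1: Ivan

At step 1, the holder is Ivan.

Answer: Ivan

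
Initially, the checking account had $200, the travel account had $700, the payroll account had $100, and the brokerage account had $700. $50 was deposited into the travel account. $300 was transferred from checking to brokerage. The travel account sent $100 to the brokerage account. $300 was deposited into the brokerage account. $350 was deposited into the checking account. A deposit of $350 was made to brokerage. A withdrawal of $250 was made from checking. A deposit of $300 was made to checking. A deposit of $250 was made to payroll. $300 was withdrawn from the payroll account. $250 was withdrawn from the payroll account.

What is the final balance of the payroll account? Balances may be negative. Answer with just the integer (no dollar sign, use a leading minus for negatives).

Answer: -200

Derivation:
Tracking account balances step by step:
Start: checking=200, travel=700, payroll=100, brokerage=700
Event 1 (deposit 50 to travel): travel: 700 + 50 = 750. Balances: checking=200, travel=750, payroll=100, brokerage=700
Event 2 (transfer 300 checking -> brokerage): checking: 200 - 300 = -100, brokerage: 700 + 300 = 1000. Balances: checking=-100, travel=750, payroll=100, brokerage=1000
Event 3 (transfer 100 travel -> brokerage): travel: 750 - 100 = 650, brokerage: 1000 + 100 = 1100. Balances: checking=-100, travel=650, payroll=100, brokerage=1100
Event 4 (deposit 300 to brokerage): brokerage: 1100 + 300 = 1400. Balances: checking=-100, travel=650, payroll=100, brokerage=1400
Event 5 (deposit 350 to checking): checking: -100 + 350 = 250. Balances: checking=250, travel=650, payroll=100, brokerage=1400
Event 6 (deposit 350 to brokerage): brokerage: 1400 + 350 = 1750. Balances: checking=250, travel=650, payroll=100, brokerage=1750
Event 7 (withdraw 250 from checking): checking: 250 - 250 = 0. Balances: checking=0, travel=650, payroll=100, brokerage=1750
Event 8 (deposit 300 to checking): checking: 0 + 300 = 300. Balances: checking=300, travel=650, payroll=100, brokerage=1750
Event 9 (deposit 250 to payroll): payroll: 100 + 250 = 350. Balances: checking=300, travel=650, payroll=350, brokerage=1750
Event 10 (withdraw 300 from payroll): payroll: 350 - 300 = 50. Balances: checking=300, travel=650, payroll=50, brokerage=1750
Event 11 (withdraw 250 from payroll): payroll: 50 - 250 = -200. Balances: checking=300, travel=650, payroll=-200, brokerage=1750

Final balance of payroll: -200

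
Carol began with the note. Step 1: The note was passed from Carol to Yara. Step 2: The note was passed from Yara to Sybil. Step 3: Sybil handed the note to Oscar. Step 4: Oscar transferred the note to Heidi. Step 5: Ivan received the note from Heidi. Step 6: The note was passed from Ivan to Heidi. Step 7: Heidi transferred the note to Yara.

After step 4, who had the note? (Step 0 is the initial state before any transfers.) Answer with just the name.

Answer: Heidi

Derivation:
Tracking the note holder through step 4:
After step 0 (start): Carol
After step 1: Yara
After step 2: Sybil
After step 3: Oscar
After step 4: Heidi

At step 4, the holder is Heidi.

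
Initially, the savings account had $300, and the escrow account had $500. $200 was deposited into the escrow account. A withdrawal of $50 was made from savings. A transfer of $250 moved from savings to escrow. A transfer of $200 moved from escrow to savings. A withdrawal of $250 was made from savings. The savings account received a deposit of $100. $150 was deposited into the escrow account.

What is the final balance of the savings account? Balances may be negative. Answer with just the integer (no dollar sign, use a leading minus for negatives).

Answer: 50

Derivation:
Tracking account balances step by step:
Start: savings=300, escrow=500
Event 1 (deposit 200 to escrow): escrow: 500 + 200 = 700. Balances: savings=300, escrow=700
Event 2 (withdraw 50 from savings): savings: 300 - 50 = 250. Balances: savings=250, escrow=700
Event 3 (transfer 250 savings -> escrow): savings: 250 - 250 = 0, escrow: 700 + 250 = 950. Balances: savings=0, escrow=950
Event 4 (transfer 200 escrow -> savings): escrow: 950 - 200 = 750, savings: 0 + 200 = 200. Balances: savings=200, escrow=750
Event 5 (withdraw 250 from savings): savings: 200 - 250 = -50. Balances: savings=-50, escrow=750
Event 6 (deposit 100 to savings): savings: -50 + 100 = 50. Balances: savings=50, escrow=750
Event 7 (deposit 150 to escrow): escrow: 750 + 150 = 900. Balances: savings=50, escrow=900

Final balance of savings: 50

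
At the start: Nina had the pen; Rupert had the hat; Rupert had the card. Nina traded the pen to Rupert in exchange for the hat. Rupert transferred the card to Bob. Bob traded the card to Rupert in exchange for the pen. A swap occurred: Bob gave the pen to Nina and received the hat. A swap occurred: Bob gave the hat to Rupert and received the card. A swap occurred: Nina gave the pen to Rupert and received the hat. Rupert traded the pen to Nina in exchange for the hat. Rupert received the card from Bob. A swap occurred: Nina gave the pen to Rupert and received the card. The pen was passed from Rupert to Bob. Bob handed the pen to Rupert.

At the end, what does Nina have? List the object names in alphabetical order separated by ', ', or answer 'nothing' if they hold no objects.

Answer: card

Derivation:
Tracking all object holders:
Start: pen:Nina, hat:Rupert, card:Rupert
Event 1 (swap pen<->hat: now pen:Rupert, hat:Nina). State: pen:Rupert, hat:Nina, card:Rupert
Event 2 (give card: Rupert -> Bob). State: pen:Rupert, hat:Nina, card:Bob
Event 3 (swap card<->pen: now card:Rupert, pen:Bob). State: pen:Bob, hat:Nina, card:Rupert
Event 4 (swap pen<->hat: now pen:Nina, hat:Bob). State: pen:Nina, hat:Bob, card:Rupert
Event 5 (swap hat<->card: now hat:Rupert, card:Bob). State: pen:Nina, hat:Rupert, card:Bob
Event 6 (swap pen<->hat: now pen:Rupert, hat:Nina). State: pen:Rupert, hat:Nina, card:Bob
Event 7 (swap pen<->hat: now pen:Nina, hat:Rupert). State: pen:Nina, hat:Rupert, card:Bob
Event 8 (give card: Bob -> Rupert). State: pen:Nina, hat:Rupert, card:Rupert
Event 9 (swap pen<->card: now pen:Rupert, card:Nina). State: pen:Rupert, hat:Rupert, card:Nina
Event 10 (give pen: Rupert -> Bob). State: pen:Bob, hat:Rupert, card:Nina
Event 11 (give pen: Bob -> Rupert). State: pen:Rupert, hat:Rupert, card:Nina

Final state: pen:Rupert, hat:Rupert, card:Nina
Nina holds: card.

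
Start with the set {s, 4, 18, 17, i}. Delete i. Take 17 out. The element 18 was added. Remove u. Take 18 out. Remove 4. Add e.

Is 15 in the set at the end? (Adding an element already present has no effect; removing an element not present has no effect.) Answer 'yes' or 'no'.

Answer: no

Derivation:
Tracking the set through each operation:
Start: {17, 18, 4, i, s}
Event 1 (remove i): removed. Set: {17, 18, 4, s}
Event 2 (remove 17): removed. Set: {18, 4, s}
Event 3 (add 18): already present, no change. Set: {18, 4, s}
Event 4 (remove u): not present, no change. Set: {18, 4, s}
Event 5 (remove 18): removed. Set: {4, s}
Event 6 (remove 4): removed. Set: {s}
Event 7 (add e): added. Set: {e, s}

Final set: {e, s} (size 2)
15 is NOT in the final set.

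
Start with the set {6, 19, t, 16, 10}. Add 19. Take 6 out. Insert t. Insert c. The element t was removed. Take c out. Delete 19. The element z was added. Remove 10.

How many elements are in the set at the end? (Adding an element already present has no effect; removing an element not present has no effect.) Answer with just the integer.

Tracking the set through each operation:
Start: {10, 16, 19, 6, t}
Event 1 (add 19): already present, no change. Set: {10, 16, 19, 6, t}
Event 2 (remove 6): removed. Set: {10, 16, 19, t}
Event 3 (add t): already present, no change. Set: {10, 16, 19, t}
Event 4 (add c): added. Set: {10, 16, 19, c, t}
Event 5 (remove t): removed. Set: {10, 16, 19, c}
Event 6 (remove c): removed. Set: {10, 16, 19}
Event 7 (remove 19): removed. Set: {10, 16}
Event 8 (add z): added. Set: {10, 16, z}
Event 9 (remove 10): removed. Set: {16, z}

Final set: {16, z} (size 2)

Answer: 2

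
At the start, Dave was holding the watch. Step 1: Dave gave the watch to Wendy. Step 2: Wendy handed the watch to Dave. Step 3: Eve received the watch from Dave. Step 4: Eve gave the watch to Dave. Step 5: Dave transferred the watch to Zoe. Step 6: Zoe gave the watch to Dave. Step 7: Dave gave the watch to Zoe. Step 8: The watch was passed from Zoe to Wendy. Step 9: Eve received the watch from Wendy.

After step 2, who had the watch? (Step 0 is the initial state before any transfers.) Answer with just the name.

Tracking the watch holder through step 2:
After step 0 (start): Dave
After step 1: Wendy
After step 2: Dave

At step 2, the holder is Dave.

Answer: Dave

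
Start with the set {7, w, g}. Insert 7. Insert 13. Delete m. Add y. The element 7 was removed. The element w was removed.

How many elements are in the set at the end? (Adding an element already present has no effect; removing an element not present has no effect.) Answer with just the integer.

Answer: 3

Derivation:
Tracking the set through each operation:
Start: {7, g, w}
Event 1 (add 7): already present, no change. Set: {7, g, w}
Event 2 (add 13): added. Set: {13, 7, g, w}
Event 3 (remove m): not present, no change. Set: {13, 7, g, w}
Event 4 (add y): added. Set: {13, 7, g, w, y}
Event 5 (remove 7): removed. Set: {13, g, w, y}
Event 6 (remove w): removed. Set: {13, g, y}

Final set: {13, g, y} (size 3)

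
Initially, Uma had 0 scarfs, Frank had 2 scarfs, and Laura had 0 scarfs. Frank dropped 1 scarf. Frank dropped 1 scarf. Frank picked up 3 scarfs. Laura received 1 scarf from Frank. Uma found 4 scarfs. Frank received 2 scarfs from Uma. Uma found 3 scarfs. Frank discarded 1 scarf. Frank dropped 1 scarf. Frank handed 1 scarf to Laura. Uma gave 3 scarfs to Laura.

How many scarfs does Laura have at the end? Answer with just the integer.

Answer: 5

Derivation:
Tracking counts step by step:
Start: Uma=0, Frank=2, Laura=0
Event 1 (Frank -1): Frank: 2 -> 1. State: Uma=0, Frank=1, Laura=0
Event 2 (Frank -1): Frank: 1 -> 0. State: Uma=0, Frank=0, Laura=0
Event 3 (Frank +3): Frank: 0 -> 3. State: Uma=0, Frank=3, Laura=0
Event 4 (Frank -> Laura, 1): Frank: 3 -> 2, Laura: 0 -> 1. State: Uma=0, Frank=2, Laura=1
Event 5 (Uma +4): Uma: 0 -> 4. State: Uma=4, Frank=2, Laura=1
Event 6 (Uma -> Frank, 2): Uma: 4 -> 2, Frank: 2 -> 4. State: Uma=2, Frank=4, Laura=1
Event 7 (Uma +3): Uma: 2 -> 5. State: Uma=5, Frank=4, Laura=1
Event 8 (Frank -1): Frank: 4 -> 3. State: Uma=5, Frank=3, Laura=1
Event 9 (Frank -1): Frank: 3 -> 2. State: Uma=5, Frank=2, Laura=1
Event 10 (Frank -> Laura, 1): Frank: 2 -> 1, Laura: 1 -> 2. State: Uma=5, Frank=1, Laura=2
Event 11 (Uma -> Laura, 3): Uma: 5 -> 2, Laura: 2 -> 5. State: Uma=2, Frank=1, Laura=5

Laura's final count: 5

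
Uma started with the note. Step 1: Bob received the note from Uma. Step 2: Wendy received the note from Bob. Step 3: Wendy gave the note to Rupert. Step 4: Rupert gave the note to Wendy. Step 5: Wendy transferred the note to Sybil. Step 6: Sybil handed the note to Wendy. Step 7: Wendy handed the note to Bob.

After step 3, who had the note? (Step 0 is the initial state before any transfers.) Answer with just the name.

Answer: Rupert

Derivation:
Tracking the note holder through step 3:
After step 0 (start): Uma
After step 1: Bob
After step 2: Wendy
After step 3: Rupert

At step 3, the holder is Rupert.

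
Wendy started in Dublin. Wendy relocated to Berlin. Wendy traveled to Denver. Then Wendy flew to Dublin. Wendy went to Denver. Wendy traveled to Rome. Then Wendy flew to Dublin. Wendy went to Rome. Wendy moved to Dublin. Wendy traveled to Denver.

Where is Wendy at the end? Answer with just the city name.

Answer: Denver

Derivation:
Tracking Wendy's location:
Start: Wendy is in Dublin.
After move 1: Dublin -> Berlin. Wendy is in Berlin.
After move 2: Berlin -> Denver. Wendy is in Denver.
After move 3: Denver -> Dublin. Wendy is in Dublin.
After move 4: Dublin -> Denver. Wendy is in Denver.
After move 5: Denver -> Rome. Wendy is in Rome.
After move 6: Rome -> Dublin. Wendy is in Dublin.
After move 7: Dublin -> Rome. Wendy is in Rome.
After move 8: Rome -> Dublin. Wendy is in Dublin.
After move 9: Dublin -> Denver. Wendy is in Denver.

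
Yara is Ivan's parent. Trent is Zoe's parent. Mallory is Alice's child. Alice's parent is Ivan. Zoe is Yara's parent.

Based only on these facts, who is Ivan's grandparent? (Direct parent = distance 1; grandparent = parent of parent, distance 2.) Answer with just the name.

Answer: Zoe

Derivation:
Reconstructing the parent chain from the given facts:
  Trent -> Zoe -> Yara -> Ivan -> Alice -> Mallory
(each arrow means 'parent of the next')
Positions in the chain (0 = top):
  position of Trent: 0
  position of Zoe: 1
  position of Yara: 2
  position of Ivan: 3
  position of Alice: 4
  position of Mallory: 5

Ivan is at position 3; the grandparent is 2 steps up the chain, i.e. position 1: Zoe.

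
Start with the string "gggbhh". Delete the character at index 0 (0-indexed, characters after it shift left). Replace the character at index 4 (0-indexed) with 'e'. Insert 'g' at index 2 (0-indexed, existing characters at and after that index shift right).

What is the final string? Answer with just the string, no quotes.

Applying each edit step by step:
Start: "gggbhh"
Op 1 (delete idx 0 = 'g'): "gggbhh" -> "ggbhh"
Op 2 (replace idx 4: 'h' -> 'e'): "ggbhh" -> "ggbhe"
Op 3 (insert 'g' at idx 2): "ggbhe" -> "gggbhe"

Answer: gggbhe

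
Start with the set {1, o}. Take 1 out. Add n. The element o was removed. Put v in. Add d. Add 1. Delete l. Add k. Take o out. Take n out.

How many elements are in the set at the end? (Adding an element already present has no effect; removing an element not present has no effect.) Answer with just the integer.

Answer: 4

Derivation:
Tracking the set through each operation:
Start: {1, o}
Event 1 (remove 1): removed. Set: {o}
Event 2 (add n): added. Set: {n, o}
Event 3 (remove o): removed. Set: {n}
Event 4 (add v): added. Set: {n, v}
Event 5 (add d): added. Set: {d, n, v}
Event 6 (add 1): added. Set: {1, d, n, v}
Event 7 (remove l): not present, no change. Set: {1, d, n, v}
Event 8 (add k): added. Set: {1, d, k, n, v}
Event 9 (remove o): not present, no change. Set: {1, d, k, n, v}
Event 10 (remove n): removed. Set: {1, d, k, v}

Final set: {1, d, k, v} (size 4)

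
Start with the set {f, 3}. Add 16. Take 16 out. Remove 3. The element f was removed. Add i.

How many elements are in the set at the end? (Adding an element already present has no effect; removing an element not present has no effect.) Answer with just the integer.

Answer: 1

Derivation:
Tracking the set through each operation:
Start: {3, f}
Event 1 (add 16): added. Set: {16, 3, f}
Event 2 (remove 16): removed. Set: {3, f}
Event 3 (remove 3): removed. Set: {f}
Event 4 (remove f): removed. Set: {}
Event 5 (add i): added. Set: {i}

Final set: {i} (size 1)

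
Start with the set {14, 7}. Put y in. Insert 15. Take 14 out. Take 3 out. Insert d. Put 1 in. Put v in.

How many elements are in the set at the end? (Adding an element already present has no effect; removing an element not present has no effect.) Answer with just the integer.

Answer: 6

Derivation:
Tracking the set through each operation:
Start: {14, 7}
Event 1 (add y): added. Set: {14, 7, y}
Event 2 (add 15): added. Set: {14, 15, 7, y}
Event 3 (remove 14): removed. Set: {15, 7, y}
Event 4 (remove 3): not present, no change. Set: {15, 7, y}
Event 5 (add d): added. Set: {15, 7, d, y}
Event 6 (add 1): added. Set: {1, 15, 7, d, y}
Event 7 (add v): added. Set: {1, 15, 7, d, v, y}

Final set: {1, 15, 7, d, v, y} (size 6)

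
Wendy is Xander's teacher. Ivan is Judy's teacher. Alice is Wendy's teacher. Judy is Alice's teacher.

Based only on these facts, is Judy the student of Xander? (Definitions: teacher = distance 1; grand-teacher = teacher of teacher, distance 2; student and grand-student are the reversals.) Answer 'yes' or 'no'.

Reconstructing the teacher chain from the given facts:
  Ivan -> Judy -> Alice -> Wendy -> Xander
(each arrow means 'teacher of the next')
Positions in the chain (0 = top):
  position of Ivan: 0
  position of Judy: 1
  position of Alice: 2
  position of Wendy: 3
  position of Xander: 4

Judy is at position 1, Xander is at position 4; signed distance (j - i) = 3.
'student' requires j - i = -1. Actual distance is 3, so the relation does NOT hold.

Answer: no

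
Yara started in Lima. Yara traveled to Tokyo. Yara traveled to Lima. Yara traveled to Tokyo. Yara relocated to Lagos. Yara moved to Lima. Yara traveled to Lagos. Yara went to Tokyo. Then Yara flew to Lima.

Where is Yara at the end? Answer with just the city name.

Tracking Yara's location:
Start: Yara is in Lima.
After move 1: Lima -> Tokyo. Yara is in Tokyo.
After move 2: Tokyo -> Lima. Yara is in Lima.
After move 3: Lima -> Tokyo. Yara is in Tokyo.
After move 4: Tokyo -> Lagos. Yara is in Lagos.
After move 5: Lagos -> Lima. Yara is in Lima.
After move 6: Lima -> Lagos. Yara is in Lagos.
After move 7: Lagos -> Tokyo. Yara is in Tokyo.
After move 8: Tokyo -> Lima. Yara is in Lima.

Answer: Lima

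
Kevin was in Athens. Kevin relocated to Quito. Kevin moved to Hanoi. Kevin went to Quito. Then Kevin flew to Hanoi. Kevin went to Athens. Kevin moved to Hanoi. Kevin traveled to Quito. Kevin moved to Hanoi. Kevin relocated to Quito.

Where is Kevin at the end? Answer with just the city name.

Tracking Kevin's location:
Start: Kevin is in Athens.
After move 1: Athens -> Quito. Kevin is in Quito.
After move 2: Quito -> Hanoi. Kevin is in Hanoi.
After move 3: Hanoi -> Quito. Kevin is in Quito.
After move 4: Quito -> Hanoi. Kevin is in Hanoi.
After move 5: Hanoi -> Athens. Kevin is in Athens.
After move 6: Athens -> Hanoi. Kevin is in Hanoi.
After move 7: Hanoi -> Quito. Kevin is in Quito.
After move 8: Quito -> Hanoi. Kevin is in Hanoi.
After move 9: Hanoi -> Quito. Kevin is in Quito.

Answer: Quito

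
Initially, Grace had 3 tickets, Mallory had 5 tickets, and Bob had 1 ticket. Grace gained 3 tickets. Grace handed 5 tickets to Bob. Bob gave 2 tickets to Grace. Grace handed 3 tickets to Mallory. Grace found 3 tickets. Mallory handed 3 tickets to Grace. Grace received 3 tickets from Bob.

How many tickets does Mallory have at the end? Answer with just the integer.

Answer: 5

Derivation:
Tracking counts step by step:
Start: Grace=3, Mallory=5, Bob=1
Event 1 (Grace +3): Grace: 3 -> 6. State: Grace=6, Mallory=5, Bob=1
Event 2 (Grace -> Bob, 5): Grace: 6 -> 1, Bob: 1 -> 6. State: Grace=1, Mallory=5, Bob=6
Event 3 (Bob -> Grace, 2): Bob: 6 -> 4, Grace: 1 -> 3. State: Grace=3, Mallory=5, Bob=4
Event 4 (Grace -> Mallory, 3): Grace: 3 -> 0, Mallory: 5 -> 8. State: Grace=0, Mallory=8, Bob=4
Event 5 (Grace +3): Grace: 0 -> 3. State: Grace=3, Mallory=8, Bob=4
Event 6 (Mallory -> Grace, 3): Mallory: 8 -> 5, Grace: 3 -> 6. State: Grace=6, Mallory=5, Bob=4
Event 7 (Bob -> Grace, 3): Bob: 4 -> 1, Grace: 6 -> 9. State: Grace=9, Mallory=5, Bob=1

Mallory's final count: 5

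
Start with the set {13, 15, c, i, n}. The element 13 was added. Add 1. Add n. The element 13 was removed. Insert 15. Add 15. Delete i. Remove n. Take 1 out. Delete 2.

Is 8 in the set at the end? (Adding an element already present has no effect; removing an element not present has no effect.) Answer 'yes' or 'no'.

Answer: no

Derivation:
Tracking the set through each operation:
Start: {13, 15, c, i, n}
Event 1 (add 13): already present, no change. Set: {13, 15, c, i, n}
Event 2 (add 1): added. Set: {1, 13, 15, c, i, n}
Event 3 (add n): already present, no change. Set: {1, 13, 15, c, i, n}
Event 4 (remove 13): removed. Set: {1, 15, c, i, n}
Event 5 (add 15): already present, no change. Set: {1, 15, c, i, n}
Event 6 (add 15): already present, no change. Set: {1, 15, c, i, n}
Event 7 (remove i): removed. Set: {1, 15, c, n}
Event 8 (remove n): removed. Set: {1, 15, c}
Event 9 (remove 1): removed. Set: {15, c}
Event 10 (remove 2): not present, no change. Set: {15, c}

Final set: {15, c} (size 2)
8 is NOT in the final set.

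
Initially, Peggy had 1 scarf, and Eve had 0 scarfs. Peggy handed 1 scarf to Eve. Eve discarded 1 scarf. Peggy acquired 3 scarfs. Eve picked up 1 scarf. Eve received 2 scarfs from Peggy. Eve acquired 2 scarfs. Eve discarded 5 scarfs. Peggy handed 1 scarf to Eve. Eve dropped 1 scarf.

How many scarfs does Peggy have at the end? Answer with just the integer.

Answer: 0

Derivation:
Tracking counts step by step:
Start: Peggy=1, Eve=0
Event 1 (Peggy -> Eve, 1): Peggy: 1 -> 0, Eve: 0 -> 1. State: Peggy=0, Eve=1
Event 2 (Eve -1): Eve: 1 -> 0. State: Peggy=0, Eve=0
Event 3 (Peggy +3): Peggy: 0 -> 3. State: Peggy=3, Eve=0
Event 4 (Eve +1): Eve: 0 -> 1. State: Peggy=3, Eve=1
Event 5 (Peggy -> Eve, 2): Peggy: 3 -> 1, Eve: 1 -> 3. State: Peggy=1, Eve=3
Event 6 (Eve +2): Eve: 3 -> 5. State: Peggy=1, Eve=5
Event 7 (Eve -5): Eve: 5 -> 0. State: Peggy=1, Eve=0
Event 8 (Peggy -> Eve, 1): Peggy: 1 -> 0, Eve: 0 -> 1. State: Peggy=0, Eve=1
Event 9 (Eve -1): Eve: 1 -> 0. State: Peggy=0, Eve=0

Peggy's final count: 0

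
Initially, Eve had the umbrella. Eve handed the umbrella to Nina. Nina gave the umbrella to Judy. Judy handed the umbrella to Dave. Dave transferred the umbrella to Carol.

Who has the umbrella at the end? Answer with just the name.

Tracking the umbrella through each event:
Start: Eve has the umbrella.
After event 1: Nina has the umbrella.
After event 2: Judy has the umbrella.
After event 3: Dave has the umbrella.
After event 4: Carol has the umbrella.

Answer: Carol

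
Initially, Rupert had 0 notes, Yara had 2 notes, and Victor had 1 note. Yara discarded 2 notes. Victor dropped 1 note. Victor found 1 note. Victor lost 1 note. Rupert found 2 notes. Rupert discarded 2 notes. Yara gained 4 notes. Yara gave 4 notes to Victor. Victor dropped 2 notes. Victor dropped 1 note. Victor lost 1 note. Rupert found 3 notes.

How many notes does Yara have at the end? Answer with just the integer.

Tracking counts step by step:
Start: Rupert=0, Yara=2, Victor=1
Event 1 (Yara -2): Yara: 2 -> 0. State: Rupert=0, Yara=0, Victor=1
Event 2 (Victor -1): Victor: 1 -> 0. State: Rupert=0, Yara=0, Victor=0
Event 3 (Victor +1): Victor: 0 -> 1. State: Rupert=0, Yara=0, Victor=1
Event 4 (Victor -1): Victor: 1 -> 0. State: Rupert=0, Yara=0, Victor=0
Event 5 (Rupert +2): Rupert: 0 -> 2. State: Rupert=2, Yara=0, Victor=0
Event 6 (Rupert -2): Rupert: 2 -> 0. State: Rupert=0, Yara=0, Victor=0
Event 7 (Yara +4): Yara: 0 -> 4. State: Rupert=0, Yara=4, Victor=0
Event 8 (Yara -> Victor, 4): Yara: 4 -> 0, Victor: 0 -> 4. State: Rupert=0, Yara=0, Victor=4
Event 9 (Victor -2): Victor: 4 -> 2. State: Rupert=0, Yara=0, Victor=2
Event 10 (Victor -1): Victor: 2 -> 1. State: Rupert=0, Yara=0, Victor=1
Event 11 (Victor -1): Victor: 1 -> 0. State: Rupert=0, Yara=0, Victor=0
Event 12 (Rupert +3): Rupert: 0 -> 3. State: Rupert=3, Yara=0, Victor=0

Yara's final count: 0

Answer: 0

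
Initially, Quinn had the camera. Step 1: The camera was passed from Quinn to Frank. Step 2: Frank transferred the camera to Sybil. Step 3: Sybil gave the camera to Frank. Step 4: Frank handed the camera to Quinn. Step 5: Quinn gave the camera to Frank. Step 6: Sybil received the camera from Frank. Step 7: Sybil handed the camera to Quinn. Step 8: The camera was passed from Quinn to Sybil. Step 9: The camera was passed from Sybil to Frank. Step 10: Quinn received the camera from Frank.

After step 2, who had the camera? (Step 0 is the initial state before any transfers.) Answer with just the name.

Answer: Sybil

Derivation:
Tracking the camera holder through step 2:
After step 0 (start): Quinn
After step 1: Frank
After step 2: Sybil

At step 2, the holder is Sybil.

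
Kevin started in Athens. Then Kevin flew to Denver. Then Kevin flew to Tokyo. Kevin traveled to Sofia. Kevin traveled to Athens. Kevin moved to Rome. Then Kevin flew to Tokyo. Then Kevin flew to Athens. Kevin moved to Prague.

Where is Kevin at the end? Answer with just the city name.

Tracking Kevin's location:
Start: Kevin is in Athens.
After move 1: Athens -> Denver. Kevin is in Denver.
After move 2: Denver -> Tokyo. Kevin is in Tokyo.
After move 3: Tokyo -> Sofia. Kevin is in Sofia.
After move 4: Sofia -> Athens. Kevin is in Athens.
After move 5: Athens -> Rome. Kevin is in Rome.
After move 6: Rome -> Tokyo. Kevin is in Tokyo.
After move 7: Tokyo -> Athens. Kevin is in Athens.
After move 8: Athens -> Prague. Kevin is in Prague.

Answer: Prague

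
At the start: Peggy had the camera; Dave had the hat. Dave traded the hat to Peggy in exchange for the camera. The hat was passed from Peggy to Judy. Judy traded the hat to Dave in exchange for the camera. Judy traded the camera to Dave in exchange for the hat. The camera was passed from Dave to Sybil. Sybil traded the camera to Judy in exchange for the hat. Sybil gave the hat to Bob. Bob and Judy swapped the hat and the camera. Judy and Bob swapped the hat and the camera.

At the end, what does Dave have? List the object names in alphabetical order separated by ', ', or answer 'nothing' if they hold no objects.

Tracking all object holders:
Start: camera:Peggy, hat:Dave
Event 1 (swap hat<->camera: now hat:Peggy, camera:Dave). State: camera:Dave, hat:Peggy
Event 2 (give hat: Peggy -> Judy). State: camera:Dave, hat:Judy
Event 3 (swap hat<->camera: now hat:Dave, camera:Judy). State: camera:Judy, hat:Dave
Event 4 (swap camera<->hat: now camera:Dave, hat:Judy). State: camera:Dave, hat:Judy
Event 5 (give camera: Dave -> Sybil). State: camera:Sybil, hat:Judy
Event 6 (swap camera<->hat: now camera:Judy, hat:Sybil). State: camera:Judy, hat:Sybil
Event 7 (give hat: Sybil -> Bob). State: camera:Judy, hat:Bob
Event 8 (swap hat<->camera: now hat:Judy, camera:Bob). State: camera:Bob, hat:Judy
Event 9 (swap hat<->camera: now hat:Bob, camera:Judy). State: camera:Judy, hat:Bob

Final state: camera:Judy, hat:Bob
Dave holds: (nothing).

Answer: nothing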